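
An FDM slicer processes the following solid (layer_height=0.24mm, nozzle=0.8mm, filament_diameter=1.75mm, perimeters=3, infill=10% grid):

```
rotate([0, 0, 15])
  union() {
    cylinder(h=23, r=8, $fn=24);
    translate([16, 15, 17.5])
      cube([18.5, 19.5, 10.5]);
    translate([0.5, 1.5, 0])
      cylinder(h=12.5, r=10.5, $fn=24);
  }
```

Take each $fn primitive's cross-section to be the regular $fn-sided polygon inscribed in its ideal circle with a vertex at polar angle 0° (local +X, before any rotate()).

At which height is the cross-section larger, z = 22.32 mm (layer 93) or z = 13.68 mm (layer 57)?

layer 93 (z = 22.32 mm)

Layer 93 (z = 22.32): the r=8 cylinder gives a regular 24-gon of circumradius 8 (constant along its height) (area = (24/2)·8.000²·sin(360°/24) = 198.77 mm²); the cube at (16, 15) is present — its section is the full 18.5×19.5 rectangle (area 360.75 mm²); the cylinder at (0.5, 1.5) does not reach this height (z outside [0, 12.5]); Merging all regions: the 2 present regions are separate (no shared area or edge), so areas and boundary lengths simply add and each stays a separate island — area = 559.52 mm²; (whole slice rotated 15° about Z — lengths, areas and connectivity unchanged). So its area = 559.52 mm². Layer 57 (z = 13.68): the r=8 cylinder gives a regular 24-gon of circumradius 8 (constant along its height) (area = (24/2)·8.000²·sin(360°/24) = 198.77 mm²); the cube at (16, 15) is absent (z outside [17.5, 28]); the cylinder at (0.5, 1.5) does not reach this height (z outside [0, 12.5]); Combining (union): only the r=8 cylinder is present, so the union is just that shape — area = 198.77 mm²; (whole slice rotated 15° about Z — lengths, areas and connectivity unchanged). So its area = 198.77 mm². Layer 93 is larger (559.52 vs 198.77 mm²).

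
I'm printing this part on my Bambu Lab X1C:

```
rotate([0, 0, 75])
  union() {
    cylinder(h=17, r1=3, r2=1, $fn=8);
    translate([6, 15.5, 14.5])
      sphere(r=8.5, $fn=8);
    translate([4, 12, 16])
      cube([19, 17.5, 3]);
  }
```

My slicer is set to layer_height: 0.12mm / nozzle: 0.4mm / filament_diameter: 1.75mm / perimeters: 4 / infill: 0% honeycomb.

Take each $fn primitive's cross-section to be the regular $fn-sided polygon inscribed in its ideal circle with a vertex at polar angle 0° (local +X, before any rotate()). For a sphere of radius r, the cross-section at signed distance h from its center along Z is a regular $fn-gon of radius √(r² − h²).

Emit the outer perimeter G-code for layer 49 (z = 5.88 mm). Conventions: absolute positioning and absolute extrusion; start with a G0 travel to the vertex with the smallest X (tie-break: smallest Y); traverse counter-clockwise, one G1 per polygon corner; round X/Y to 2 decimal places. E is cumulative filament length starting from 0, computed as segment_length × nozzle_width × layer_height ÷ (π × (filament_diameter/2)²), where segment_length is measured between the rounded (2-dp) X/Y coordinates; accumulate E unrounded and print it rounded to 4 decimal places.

At z = 5.88 mm: the cone contributes a regular 8-gon of circumradius 2.308 (interpolated between r1=3 and r2=1 at t=0.346); the sphere at (6, 15.5) is not intersected at this z (|z−center|=8.620 > r=8.5); the cube at (4, 12) does not reach this height (z outside [16, 19]); Merging all regions: only the cone is present, so the union is just that shape — 1 connected region; (rotated 75° about Z; rotation is an isometry so areas/perimeters/island counts are preserved). The outline is a single polygon with 8 vertices. Extrusion per mm of travel: 0.4 × 0.12 / (π × 0.875²) = 0.019956. Accumulating E over each segment gives final E = 0.2820.

G0 X-2.23 Y0.60 Z5.88
G1 X-2.00 Y-1.15 E0.0352
G1 X-0.60 Y-2.23 E0.0705
G1 X1.15 Y-2.00 E0.1057
G1 X2.23 Y-0.60 E0.1410
G1 X2.00 Y1.15 E0.1762
G1 X0.60 Y2.23 E0.2115
G1 X-1.15 Y2.00 E0.2468
G1 X-2.23 Y0.60 E0.2820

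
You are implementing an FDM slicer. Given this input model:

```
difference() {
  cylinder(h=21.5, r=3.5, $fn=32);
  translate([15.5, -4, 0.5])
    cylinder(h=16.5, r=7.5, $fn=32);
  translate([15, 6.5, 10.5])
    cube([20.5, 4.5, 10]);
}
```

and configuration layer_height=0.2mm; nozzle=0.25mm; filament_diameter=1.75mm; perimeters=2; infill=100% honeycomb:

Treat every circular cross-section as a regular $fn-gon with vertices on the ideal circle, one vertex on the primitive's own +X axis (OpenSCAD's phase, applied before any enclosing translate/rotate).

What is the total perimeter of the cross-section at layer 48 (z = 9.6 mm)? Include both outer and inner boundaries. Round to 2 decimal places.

21.96 mm

At z = 9.6 mm: the r=3.5 cylinder gives a regular 32-gon of circumradius 3.5 (constant along its height) (perimeter = 2·32·3.500·sin(180°/32) = 21.96 mm); the cylinder at (15.5, -4): section is a regular 32-gon, circumradius r=7.5 (perimeter = 2·32·7.500·sin(180°/32) = 47.05 mm); the cube at (15, 6.5) is not intersected at this z (z outside [10.5, 20.5]); Subtracting the remaining from the first: starting from the r=3.5 cylinder, the r=7.5 cylinder at (15.5, -4) misses the remaining region (no effect) — boundary = 21.96 mm. Overall, the cross-section is a single solid region. Total boundary length (outer) = 21.96 mm.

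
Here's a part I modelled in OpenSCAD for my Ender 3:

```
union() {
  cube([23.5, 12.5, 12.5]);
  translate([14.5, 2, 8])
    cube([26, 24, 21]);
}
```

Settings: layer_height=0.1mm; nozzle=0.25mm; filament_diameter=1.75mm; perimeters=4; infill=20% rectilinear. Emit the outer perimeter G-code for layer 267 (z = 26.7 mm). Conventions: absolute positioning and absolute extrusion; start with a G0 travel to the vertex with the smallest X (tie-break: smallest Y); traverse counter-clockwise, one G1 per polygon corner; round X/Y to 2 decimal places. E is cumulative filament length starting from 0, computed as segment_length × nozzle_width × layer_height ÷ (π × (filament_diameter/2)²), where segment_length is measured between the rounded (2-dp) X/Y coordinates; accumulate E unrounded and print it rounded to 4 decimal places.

At z = 26.7 mm: the cube is not intersected at this z (z outside [0, 12.5]); the 26×24 cube at (14.5, 2) contributes its full rectangle; Merging all regions: only the 26×24 cube at (14.5, 2) is present, so the union is just that shape — 1 connected region. The outline is a single polygon with 4 vertices. Extrusion per mm of travel: 0.25 × 0.1 / (π × 0.875²) = 0.010394. Accumulating E over each segment gives final E = 1.0394.

G0 X14.50 Y2.00 Z26.70
G1 X40.50 Y2.00 E0.2702
G1 X40.50 Y26.00 E0.5197
G1 X14.50 Y26.00 E0.7899
G1 X14.50 Y2.00 E1.0394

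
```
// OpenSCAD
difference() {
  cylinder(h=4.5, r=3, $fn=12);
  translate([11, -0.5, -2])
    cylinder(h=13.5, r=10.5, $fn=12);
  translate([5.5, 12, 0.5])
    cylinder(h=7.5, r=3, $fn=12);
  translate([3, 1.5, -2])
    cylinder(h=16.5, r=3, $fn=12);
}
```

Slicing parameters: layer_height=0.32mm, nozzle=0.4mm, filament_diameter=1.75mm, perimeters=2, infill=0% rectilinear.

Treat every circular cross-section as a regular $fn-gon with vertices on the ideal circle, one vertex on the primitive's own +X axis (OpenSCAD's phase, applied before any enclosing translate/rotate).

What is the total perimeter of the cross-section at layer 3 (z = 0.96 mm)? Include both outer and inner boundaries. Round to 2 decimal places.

16.71 mm

At z = 0.96 mm: the r=3 cylinder gives a regular 12-gon of circumradius 3 (constant along its height) (perimeter = 2·12·3.000·sin(180°/12) = 18.63 mm); the cylinder at (11, -0.5): section is a regular 12-gon, circumradius r=10.5 (perimeter = 2·12·10.500·sin(180°/12) = 65.22 mm); the r=3 cylinder at (5.5, 12) gives a regular 12-gon of circumradius 3 (constant along its height) (perimeter = 2·12·3.000·sin(180°/12) = 18.63 mm); the cylinder at (3, 1.5): section is a regular 12-gon, circumradius r=3 (perimeter = 2·12·3.000·sin(180°/12) = 18.63 mm); After the difference (first − rest): starting from the r=3 cylinder, the r=10.5 cylinder at (11, -0.5) partially overlaps it — only the 8.45 mm² overlap (of its 330.75 mm²) is removed, clipping the outline; the r=3 cylinder at (5.5, 12) misses the remaining region (no effect); the r=3 cylinder at (3, 1.5) partially overlaps it — only the 2.29 mm² overlap (of its 27.00 mm²) is removed, clipping the outline — boundary = 16.71 mm. Overall, the cross-section is a single solid region. Total boundary length (outer) = 16.71 mm.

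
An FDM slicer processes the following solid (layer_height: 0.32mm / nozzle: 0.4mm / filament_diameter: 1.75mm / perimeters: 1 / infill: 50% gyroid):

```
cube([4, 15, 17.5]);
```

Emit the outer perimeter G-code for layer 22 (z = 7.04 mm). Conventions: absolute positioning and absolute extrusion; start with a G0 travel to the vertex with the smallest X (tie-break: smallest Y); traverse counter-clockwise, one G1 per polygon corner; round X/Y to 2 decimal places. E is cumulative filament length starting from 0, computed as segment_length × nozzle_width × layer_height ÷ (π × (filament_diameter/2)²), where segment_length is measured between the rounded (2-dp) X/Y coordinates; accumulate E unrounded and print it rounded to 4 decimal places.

G0 X0.00 Y0.00 Z7.04
G1 X4.00 Y0.00 E0.2129
G1 X4.00 Y15.00 E1.0111
G1 X0.00 Y15.00 E1.2240
G1 X0.00 Y0.00 E2.0222

At z = 7.04 mm: the cube (footprint 4×15) is included at this height. The outline is a single polygon with 4 vertices. Extrusion per mm of travel: 0.4 × 0.32 / (π × 0.875²) = 0.053216. Accumulating E over each segment gives final E = 2.0222.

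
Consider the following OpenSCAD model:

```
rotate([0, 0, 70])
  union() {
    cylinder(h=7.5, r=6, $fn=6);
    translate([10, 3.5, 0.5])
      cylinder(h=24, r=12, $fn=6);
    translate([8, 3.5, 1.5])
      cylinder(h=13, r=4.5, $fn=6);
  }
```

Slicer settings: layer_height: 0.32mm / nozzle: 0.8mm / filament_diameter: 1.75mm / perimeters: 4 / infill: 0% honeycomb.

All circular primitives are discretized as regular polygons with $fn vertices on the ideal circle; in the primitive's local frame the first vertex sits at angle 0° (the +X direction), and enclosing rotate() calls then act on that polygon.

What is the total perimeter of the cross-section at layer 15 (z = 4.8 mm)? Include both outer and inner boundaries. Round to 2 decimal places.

80.02 mm

At z = 4.8 mm: the r=6 cylinder gives a regular 6-gon of circumradius 6 (constant along its height) (perimeter = 2·6·6.000·sin(180°/6) = 36.00 mm); the r=12 cylinder at (10, 3.5) contributes a regular 6-gon of circumradius 12 (perimeter = 2·6·12.000·sin(180°/6) = 72.00 mm); the r=4.5 cylinder at (8, 3.5) contributes a regular 6-gon of circumradius 4.5 (perimeter = 2·6·4.500·sin(180°/6) = 27.00 mm); Combining (union): the regions partially overlap (shared area 97.50 mm²), so the edge portions inside another operand are dropped and the merged outline is re-measured after clipping — boundary = 80.02 mm; (whole slice rotated 70° about Z — lengths, areas and connectivity unchanged). Overall, the cross-section is a single solid region. Total boundary length (outer) = 80.02 mm.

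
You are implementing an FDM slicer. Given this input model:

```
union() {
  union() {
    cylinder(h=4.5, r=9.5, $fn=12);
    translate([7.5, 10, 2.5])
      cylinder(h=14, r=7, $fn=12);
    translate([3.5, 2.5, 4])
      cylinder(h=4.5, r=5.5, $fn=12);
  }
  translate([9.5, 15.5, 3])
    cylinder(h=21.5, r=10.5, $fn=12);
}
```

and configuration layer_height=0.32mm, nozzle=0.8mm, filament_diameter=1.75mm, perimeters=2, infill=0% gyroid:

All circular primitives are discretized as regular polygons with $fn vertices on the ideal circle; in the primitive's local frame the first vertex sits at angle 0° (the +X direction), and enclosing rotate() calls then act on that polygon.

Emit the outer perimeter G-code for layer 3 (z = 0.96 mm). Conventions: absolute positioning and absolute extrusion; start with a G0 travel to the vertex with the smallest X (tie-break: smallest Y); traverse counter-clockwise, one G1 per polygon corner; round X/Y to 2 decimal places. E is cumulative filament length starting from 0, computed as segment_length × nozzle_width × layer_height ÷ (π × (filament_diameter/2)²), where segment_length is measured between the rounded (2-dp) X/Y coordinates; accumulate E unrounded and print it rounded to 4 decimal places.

G0 X-9.50 Y0.00 Z0.96
G1 X-8.23 Y-4.75 E0.5233
G1 X-4.75 Y-8.23 E1.0471
G1 X0.00 Y-9.50 E1.5704
G1 X4.75 Y-8.23 E2.0937
G1 X8.23 Y-4.75 E2.6175
G1 X9.50 Y0.00 E3.1409
G1 X8.23 Y4.75 E3.6642
G1 X4.75 Y8.23 E4.1880
G1 X0.00 Y9.50 E4.7113
G1 X-4.75 Y8.23 E5.2346
G1 X-8.23 Y4.75 E5.7584
G1 X-9.50 Y0.00 E6.2817

At z = 0.96 mm: the r=9.5 cylinder gives a regular 12-gon of circumradius 9.5 (constant along its height); the cylinder at (7.5, 10) is absent (z outside [2.5, 16.5]); the cylinder at (3.5, 2.5) is not intersected at this z (z outside [4, 8.5]); Merging all regions: only the r=9.5 cylinder is present, so the union is just that shape — 1 connected region; the cylinder at (9.5, 15.5) is absent (z outside [3, 24.5]); Merging all regions: only that combined region is present, so the union is just that shape — 1 connected region. The outline is a single polygon with 12 vertices. Extrusion per mm of travel: 0.8 × 0.32 / (π × 0.875²) = 0.106432. Accumulating E over each segment gives final E = 6.2817.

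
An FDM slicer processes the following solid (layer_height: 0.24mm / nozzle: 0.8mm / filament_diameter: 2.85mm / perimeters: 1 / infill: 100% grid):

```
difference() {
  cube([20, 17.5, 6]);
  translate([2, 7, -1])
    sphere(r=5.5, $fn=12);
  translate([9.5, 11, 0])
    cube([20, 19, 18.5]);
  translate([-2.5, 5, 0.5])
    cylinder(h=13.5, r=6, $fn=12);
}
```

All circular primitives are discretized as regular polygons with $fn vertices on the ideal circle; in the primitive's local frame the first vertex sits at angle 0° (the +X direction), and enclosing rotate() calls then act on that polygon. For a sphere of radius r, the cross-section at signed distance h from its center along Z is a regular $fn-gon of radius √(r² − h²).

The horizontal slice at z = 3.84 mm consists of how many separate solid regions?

1

At z = 3.84 mm: the cube is present — its section is the full 20×17.5 rectangle; the r=5.5 sphere at (2, 7) slices to a regular 12-gon of circumradius 2.612 (√(r²−h²) with h=4.84 from center); the cube at (9.5, 11) (footprint 20×19) is included at this height; the r=6 cylinder at (-2.5, 5) contributes a regular 12-gon of circumradius 6; Subtracting the remaining from the first: starting from the 20×17.5 cube, the r=5.5 sphere at (2, 7) partially overlaps it — only the 19.26 mm² overlap (of its 20.47 mm²) is removed, clipping the outline; the 20×19 cube at (9.5, 11) partially overlaps it — only the 68.25 mm² overlap (of its 380.00 mm²) is removed, clipping the outline; the r=6 cylinder at (-2.5, 5) partially overlaps it — only the 12.69 mm² overlap (of its 108.00 mm²) is removed, clipping the outline — 1 connected region. The result has 1 disconnected region.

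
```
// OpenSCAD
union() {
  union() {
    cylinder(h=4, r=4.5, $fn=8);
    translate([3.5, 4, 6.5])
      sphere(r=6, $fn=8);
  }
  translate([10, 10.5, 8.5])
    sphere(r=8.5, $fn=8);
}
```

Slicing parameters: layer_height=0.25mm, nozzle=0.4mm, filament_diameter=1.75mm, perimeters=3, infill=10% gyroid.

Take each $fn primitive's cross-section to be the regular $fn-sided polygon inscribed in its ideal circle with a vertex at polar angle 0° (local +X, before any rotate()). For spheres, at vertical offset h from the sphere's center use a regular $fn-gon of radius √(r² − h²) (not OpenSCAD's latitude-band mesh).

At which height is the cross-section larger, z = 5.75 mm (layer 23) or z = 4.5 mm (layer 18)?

layer 23 (z = 5.75 mm)

Layer 23 (z = 5.75): the cylinder is absent (z outside [0, 4]); the sphere at (3.5, 4): section is a regular 8-gon, circumradius = √(r²−h²) = √(6²−0.75²) = 5.953 (area = (8/2)·5.953²·sin(360°/8) = 100.23 mm²); Merging all regions: only the r=6 sphere at (3.5, 4) is present, so the union is just that shape — area = 100.23 mm²; the r=8.5 sphere at (10, 10.5) contributes a regular 8-gon of circumradius √(8.5²−2.75²) = 8.043 (area = (8/2)·8.043²·sin(360°/8) = 182.96 mm²); Taking the union: the regions partially overlap — summed areas 283.20 mm² minus the doubly-counted overlap 26.37 mm² gives 256.82 mm² — area = 256.82 mm². So its area = 256.82 mm². Layer 18 (z = 4.5): the cylinder does not reach this height (z outside [0, 4]); the sphere at (3.5, 4): section is a regular 8-gon, circumradius = √(r²−h²) = √(6²−2²) = 5.657 (area = (8/2)·5.657²·sin(360°/8) = 90.51 mm²); Merging all regions: only the r=6 sphere at (3.5, 4) is present, so the union is just that shape — area = 90.51 mm²; the r=8.5 sphere at (10, 10.5) contributes a regular 8-gon of circumradius √(8.5²−4²) = 7.500 (area = (8/2)·7.500²·sin(360°/8) = 159.10 mm²); Combining (union): the regions partially overlap — summed areas 249.61 mm² minus the doubly-counted overlap 18.61 mm² gives 231.00 mm² — area = 231.00 mm². So its area = 231.00 mm². Layer 23 is larger (256.82 vs 231.00 mm²).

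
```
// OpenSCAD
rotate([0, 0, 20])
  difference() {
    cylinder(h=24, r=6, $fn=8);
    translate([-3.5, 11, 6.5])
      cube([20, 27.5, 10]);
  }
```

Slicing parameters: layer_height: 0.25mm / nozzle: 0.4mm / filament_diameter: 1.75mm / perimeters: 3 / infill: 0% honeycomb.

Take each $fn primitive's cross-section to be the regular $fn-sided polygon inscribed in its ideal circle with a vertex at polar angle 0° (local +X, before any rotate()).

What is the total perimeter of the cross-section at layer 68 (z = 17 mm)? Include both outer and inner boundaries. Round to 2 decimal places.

36.74 mm

At z = 17 mm: the r=6 cylinder contributes a regular 8-gon of circumradius 6 (perimeter = 2·8·6.000·sin(180°/8) = 36.74 mm); the cube at (-3.5, 11) is not intersected at this z (z outside [6.5, 16.5]); After the difference (first − rest): none of the subtracted shapes is present at this height, so the r=6 cylinder is unchanged — boundary = 36.74 mm; (rotated 20° about Z; rotation is an isometry so areas/perimeters/island counts are preserved). Overall, the cross-section is a single solid region. Total boundary length (outer) = 36.74 mm.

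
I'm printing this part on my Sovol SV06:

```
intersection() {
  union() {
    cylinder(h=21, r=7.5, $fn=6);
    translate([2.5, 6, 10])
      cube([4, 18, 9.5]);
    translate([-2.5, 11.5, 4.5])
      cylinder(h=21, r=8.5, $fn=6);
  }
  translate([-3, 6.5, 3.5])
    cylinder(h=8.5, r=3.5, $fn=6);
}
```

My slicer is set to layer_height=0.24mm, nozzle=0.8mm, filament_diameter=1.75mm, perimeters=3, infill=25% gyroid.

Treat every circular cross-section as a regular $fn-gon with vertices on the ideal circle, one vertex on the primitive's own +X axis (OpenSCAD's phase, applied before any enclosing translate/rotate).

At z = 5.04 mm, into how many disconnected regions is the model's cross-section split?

At z = 5.04 mm: the r=7.5 cylinder gives a regular 6-gon of circumradius 7.5 (constant along its height); the cube at (2.5, 6) does not reach this height (z outside [10, 19.5]); the cylinder at (-2.5, 11.5): section is a regular 6-gon, circumradius r=8.5; Combining (union): the regions partially overlap (shared area 16.17 mm²), so overlapping operands fuse into one piece — 1 connected region; the cylinder at (-3, 6.5): section is a regular 6-gon, circumradius r=3.5; Keeping only the common overlap: the r=3.5 cylinder at (-3, 6.5) partially overlaps that combined region; clipping to the common part keeps 31.83 mm² — 1 connected region. The result has 1 disconnected region.

1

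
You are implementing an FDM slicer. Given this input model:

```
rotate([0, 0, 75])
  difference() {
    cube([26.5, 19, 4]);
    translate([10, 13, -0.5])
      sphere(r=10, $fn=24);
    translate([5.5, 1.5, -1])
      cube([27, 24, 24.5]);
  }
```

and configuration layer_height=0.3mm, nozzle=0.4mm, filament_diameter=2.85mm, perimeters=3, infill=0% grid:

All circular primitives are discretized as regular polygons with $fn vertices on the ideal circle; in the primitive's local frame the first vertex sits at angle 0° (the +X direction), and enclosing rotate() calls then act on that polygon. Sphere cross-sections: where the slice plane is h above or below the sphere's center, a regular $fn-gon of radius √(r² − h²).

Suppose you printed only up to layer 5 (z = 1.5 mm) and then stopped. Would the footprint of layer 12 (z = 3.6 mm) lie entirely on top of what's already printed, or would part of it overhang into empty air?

Compare the two slices. At z = 1.5: the cube is present — its section is the full 26.5×19 rectangle (area 503.50 mm²); the r=10 sphere at (10, 13) contributes a regular 24-gon of circumradius √(10²−2²) = 9.798 (area = (24/2)·9.798²·sin(360°/24) = 298.16 mm²); the cube at (5.5, 1.5) is present — its section is the full 27×24 rectangle (area 648.00 mm²); Subtracting the remaining from the first: starting from the 26.5×19 cube (503.50 mm²), the r=10 sphere at (10, 13) partially overlaps it — only the 258.10 mm² overlap (of its 298.16 mm²) is removed, clipping the outline; the 27×24 cube at (5.5, 1.5) partially overlaps it — only the 169.24 mm² overlap (of its 648.00 mm²) is removed, clipping the outline — area = 76.16 mm²; (whole slice rotated 75° about Z — lengths, areas and connectivity unchanged). At z = 3.6: the cube (footprint 26.5×19) is included at this height (area 503.50 mm²); the sphere at (10, 13): section is a regular 24-gon, circumradius = √(r²−h²) = √(10²−4.1²) = 9.121 (area = (24/2)·9.121²·sin(360°/24) = 258.37 mm²); the cube at (5.5, 1.5) (footprint 27×24) is included at this height (area 648.00 mm²); Taking the first minus the rest: starting from the 26.5×19 cube (503.50 mm²), the r=10 sphere at (10, 13) partially overlaps it — only the 229.42 mm² overlap (of its 258.37 mm²) is removed, clipping the outline; the 27×24 cube at (5.5, 1.5) partially overlaps it — only the 186.72 mm² overlap (of its 648.00 mm²) is removed, clipping the outline — area = 87.35 mm²; (rotated 75° about Z; rotation is an isometry so areas/perimeters/island counts are preserved). Checking containment: at z = 3.6 the cross-section extends beyond the z = 1.5 cross-section by about 11.19 mm².

part overhangs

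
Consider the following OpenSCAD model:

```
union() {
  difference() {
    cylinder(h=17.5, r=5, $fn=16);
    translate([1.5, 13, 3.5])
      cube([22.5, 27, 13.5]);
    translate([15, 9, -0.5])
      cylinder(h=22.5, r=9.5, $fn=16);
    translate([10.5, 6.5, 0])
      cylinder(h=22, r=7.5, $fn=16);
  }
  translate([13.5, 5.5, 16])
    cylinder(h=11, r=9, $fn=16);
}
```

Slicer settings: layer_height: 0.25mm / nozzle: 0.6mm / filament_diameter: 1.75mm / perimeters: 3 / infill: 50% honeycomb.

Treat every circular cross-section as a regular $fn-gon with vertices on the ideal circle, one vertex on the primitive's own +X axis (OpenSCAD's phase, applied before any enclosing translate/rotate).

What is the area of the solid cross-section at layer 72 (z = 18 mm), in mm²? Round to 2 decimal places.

247.98 mm²

At z = 18 mm: the cylinder does not reach this height (z outside [0, 17.5]); the cube at (1.5, 13) is not intersected at this z (z outside [3.5, 17]); the r=9.5 cylinder at (15, 9) contributes a regular 16-gon of circumradius 9.5 (area = (16/2)·9.500²·sin(360°/16) = 276.30 mm²); the cylinder at (10.5, 6.5): section is a regular 16-gon, circumradius r=7.5 (area = (16/2)·7.500²·sin(360°/16) = 172.21 mm²); Subtracting the remaining from the first: the first operand is absent here, so nothing remains; the r=9 cylinder at (13.5, 5.5) contributes a regular 16-gon of circumradius 9 (area = (16/2)·9.000²·sin(360°/16) = 247.98 mm²); Combining (union): only the r=9 cylinder at (13.5, 5.5) is present, so the union is just that shape — area = 247.98 mm². Overall, the cross-section is a single solid region. Net area = 247.98 mm².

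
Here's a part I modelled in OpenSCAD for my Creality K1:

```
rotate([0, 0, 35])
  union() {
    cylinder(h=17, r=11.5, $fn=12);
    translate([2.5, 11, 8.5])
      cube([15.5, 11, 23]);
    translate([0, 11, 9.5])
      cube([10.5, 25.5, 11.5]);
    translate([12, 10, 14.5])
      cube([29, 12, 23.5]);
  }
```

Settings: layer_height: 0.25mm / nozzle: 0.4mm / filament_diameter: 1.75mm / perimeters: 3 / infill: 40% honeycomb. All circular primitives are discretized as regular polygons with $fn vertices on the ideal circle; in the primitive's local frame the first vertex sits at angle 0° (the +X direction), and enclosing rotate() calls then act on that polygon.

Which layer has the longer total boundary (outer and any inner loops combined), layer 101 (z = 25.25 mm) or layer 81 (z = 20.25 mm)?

layer 81 (z = 20.25 mm)

Layer 101 (z = 25.25): the cylinder does not reach this height (z outside [0, 17]); the 15.5×11 cube at (2.5, 11) contributes its full rectangle (perimeter 53.00 mm); the cube at (0, 11) does not reach this height (z outside [9.5, 21]); the cube at (12, 10) is present — its section is the full 29×12 rectangle (perimeter 82.00 mm); Combining (union): the regions partially overlap (shared area 66.00 mm²), so the edge portions inside another operand are dropped and the merged outline is re-measured after clipping — boundary = 101.00 mm; (rotated 35° about Z; rotation is an isometry so areas/perimeters/island counts are preserved). So its perimeter = 101.00 mm. Layer 81 (z = 20.25): the cylinder does not reach this height (z outside [0, 17]); the cube at (2.5, 11) is present — its section is the full 15.5×11 rectangle (perimeter 53.00 mm); the 10.5×25.5 cube at (0, 11) contributes its full rectangle (perimeter 72.00 mm); the cube at (12, 10) is present — its section is the full 29×12 rectangle (perimeter 82.00 mm); Taking the union: the regions partially overlap (shared area 154.00 mm²), so the edge portions inside another operand are dropped and the merged outline is re-measured after clipping — boundary = 135.00 mm; (rotated 35° about Z; rotation is an isometry so areas/perimeters/island counts are preserved). So its perimeter = 135.00 mm. Layer 81 is larger (135.00 vs 101.00 mm).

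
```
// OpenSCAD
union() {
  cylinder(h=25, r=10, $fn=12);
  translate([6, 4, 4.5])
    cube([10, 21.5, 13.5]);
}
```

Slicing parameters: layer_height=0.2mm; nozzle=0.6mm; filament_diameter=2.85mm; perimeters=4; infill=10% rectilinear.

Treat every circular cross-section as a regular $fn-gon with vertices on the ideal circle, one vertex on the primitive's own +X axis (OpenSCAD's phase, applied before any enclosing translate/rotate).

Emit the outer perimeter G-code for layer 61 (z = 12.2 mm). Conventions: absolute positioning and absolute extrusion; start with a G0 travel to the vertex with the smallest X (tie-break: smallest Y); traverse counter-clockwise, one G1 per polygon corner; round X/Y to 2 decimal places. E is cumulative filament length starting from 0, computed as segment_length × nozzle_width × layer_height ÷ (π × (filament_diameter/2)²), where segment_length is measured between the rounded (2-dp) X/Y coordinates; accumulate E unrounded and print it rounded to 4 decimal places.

G0 X-10.00 Y0.00 Z12.20
G1 X-8.66 Y-5.00 E0.0974
G1 X-5.00 Y-8.66 E0.1947
G1 X0.00 Y-10.00 E0.2921
G1 X5.00 Y-8.66 E0.3895
G1 X8.66 Y-5.00 E0.4868
G1 X10.00 Y0.00 E0.5842
G1 X8.93 Y4.00 E0.6621
G1 X16.00 Y4.00 E0.7951
G1 X16.00 Y25.50 E1.1995
G1 X6.00 Y25.50 E1.3876
G1 X6.00 Y7.66 E1.7232
G1 X5.00 Y8.66 E1.7498
G1 X0.00 Y10.00 E1.8472
G1 X-5.00 Y8.66 E1.9446
G1 X-8.66 Y5.00 E2.0419
G1 X-10.00 Y0.00 E2.1393

At z = 12.2 mm: the cylinder: section is a regular 12-gon, circumradius r=10; the 10×21.5 cube at (6, 4) contributes its full rectangle; Taking the union: the regions partially overlap (shared area 6.33 mm²), so overlapping operands fuse into one piece — 1 connected region. The outline is a single polygon with 16 vertices. Extrusion per mm of travel: 0.6 × 0.2 / (π × 1.425²) = 0.018811. Accumulating E over each segment gives final E = 2.1393.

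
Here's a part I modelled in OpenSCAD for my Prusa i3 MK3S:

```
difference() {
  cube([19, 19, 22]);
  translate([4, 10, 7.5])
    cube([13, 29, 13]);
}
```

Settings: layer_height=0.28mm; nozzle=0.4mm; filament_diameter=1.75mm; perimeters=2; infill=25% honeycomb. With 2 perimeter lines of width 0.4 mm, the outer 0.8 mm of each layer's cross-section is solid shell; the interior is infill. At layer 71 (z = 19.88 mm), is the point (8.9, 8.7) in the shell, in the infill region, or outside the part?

infill

At z = 19.88 mm: the cube (footprint 19×19) is included at this height; the cube at (4, 10) is present — its section is the full 13×29 rectangle; Subtracting the remaining from the first: starting from the 19×19 cube, the 13×29 cube at (4, 10) partially overlaps it — only the 117.00 mm² overlap (of its 377.00 mm²) is removed, clipping the outline — 1 connected region. Overall, the cross-section is a single solid region. The nearest boundary edge runs (4.00, 10.00)→(17.00, 10.00); distance from the point to it = 1.30 mm. The point is inside the cross-section and 1.30 mm from the nearest boundary — more than the 0.8 mm shell width (2 × 0.4), so it's in the infill interior.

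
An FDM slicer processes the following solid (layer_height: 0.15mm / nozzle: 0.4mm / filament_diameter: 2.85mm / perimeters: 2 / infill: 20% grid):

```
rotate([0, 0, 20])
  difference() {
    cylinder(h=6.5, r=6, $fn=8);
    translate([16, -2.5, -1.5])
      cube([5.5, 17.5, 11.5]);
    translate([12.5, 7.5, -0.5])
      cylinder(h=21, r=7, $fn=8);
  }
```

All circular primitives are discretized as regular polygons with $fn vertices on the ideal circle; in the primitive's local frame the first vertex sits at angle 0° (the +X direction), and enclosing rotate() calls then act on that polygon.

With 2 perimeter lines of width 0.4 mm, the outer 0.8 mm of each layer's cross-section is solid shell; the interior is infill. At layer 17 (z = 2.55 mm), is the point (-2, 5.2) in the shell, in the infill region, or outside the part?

shell

At z = 2.55 mm: the r=6 cylinder contributes a regular 8-gon of circumradius 6; the 5.5×17.5 cube at (16, -2.5) contributes its full rectangle; the r=7 cylinder at (12.5, 7.5) gives a regular 8-gon of circumradius 7 (constant along its height); Subtracting the remaining from the first: starting from the r=6 cylinder, the 5.5×17.5 cube at (16, -2.5) misses the remaining region (no effect); the r=7 cylinder at (12.5, 7.5) misses the remaining region (no effect) — 1 connected region; (whole slice rotated 20° about Z — lengths, areas and connectivity unchanged). Overall, the cross-section is a single solid region. Undo the 20° rotation: the query point maps to (-0.101, 5.570) in the un-rotated model frame. The nearest boundary edge runs (-4.24, 4.24)→(0.00, 6.00); distance from the point to it = 0.36 mm. The point is inside the cross-section, 0.36 mm from the nearest boundary — within the 0.8 mm shell band (2 × 0.4).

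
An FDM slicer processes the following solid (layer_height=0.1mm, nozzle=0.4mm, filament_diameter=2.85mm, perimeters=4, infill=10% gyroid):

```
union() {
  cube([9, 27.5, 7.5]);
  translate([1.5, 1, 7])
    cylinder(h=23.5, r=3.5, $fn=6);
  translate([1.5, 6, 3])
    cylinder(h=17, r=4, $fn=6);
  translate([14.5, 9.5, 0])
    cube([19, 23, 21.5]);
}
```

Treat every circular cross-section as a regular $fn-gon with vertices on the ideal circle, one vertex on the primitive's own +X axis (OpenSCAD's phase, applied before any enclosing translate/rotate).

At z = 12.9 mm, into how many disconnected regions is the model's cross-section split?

At z = 12.9 mm: the cube does not reach this height (z outside [0, 7.5]); the cylinder at (1.5, 1): section is a regular 6-gon, circumradius r=3.5; the r=4 cylinder at (1.5, 6) gives a regular 6-gon of circumradius 4 (constant along its height); the cube at (14.5, 9.5) is present — its section is the full 19×23 rectangle; Combining (union): the regions partially overlap (shared area 6.20 mm²), so overlapping operands fuse into one piece — 2 connected regions. The result has 2 disconnected regions.

2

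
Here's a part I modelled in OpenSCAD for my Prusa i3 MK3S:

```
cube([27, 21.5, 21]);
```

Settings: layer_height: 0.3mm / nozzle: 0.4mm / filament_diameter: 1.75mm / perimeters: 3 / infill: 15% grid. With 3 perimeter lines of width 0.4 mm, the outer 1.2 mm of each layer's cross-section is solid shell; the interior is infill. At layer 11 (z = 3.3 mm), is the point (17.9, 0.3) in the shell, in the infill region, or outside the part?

shell

At z = 3.3 mm: the 27×21.5 cube contributes its full rectangle. Overall, the cross-section is a single solid region. The nearest boundary edge runs (0.00, 0.00)→(27.00, 0.00); distance from the point to it = 0.30 mm. The point is inside the cross-section, 0.30 mm from the nearest boundary — within the 1.2 mm shell band (3 × 0.4).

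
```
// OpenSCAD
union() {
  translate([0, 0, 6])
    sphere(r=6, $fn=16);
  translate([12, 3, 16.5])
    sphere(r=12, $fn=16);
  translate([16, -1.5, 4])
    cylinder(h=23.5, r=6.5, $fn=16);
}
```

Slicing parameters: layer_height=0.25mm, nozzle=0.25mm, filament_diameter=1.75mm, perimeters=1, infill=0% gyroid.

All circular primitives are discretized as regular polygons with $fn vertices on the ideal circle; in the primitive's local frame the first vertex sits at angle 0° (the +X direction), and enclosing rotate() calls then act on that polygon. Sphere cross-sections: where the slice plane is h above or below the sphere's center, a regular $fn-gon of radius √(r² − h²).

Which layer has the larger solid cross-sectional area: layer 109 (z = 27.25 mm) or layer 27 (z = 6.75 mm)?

layer 27 (z = 6.75 mm)

Layer 109 (z = 27.25): the sphere is not intersected at this z (|z−center|=21.250 > r=6); the r=12 sphere at (12, 3) slices to a regular 16-gon of circumradius 5.333 (√(r²−h²) with h=10.75 from center) (area = (16/2)·5.333²·sin(360°/16) = 87.06 mm²); the r=6.5 cylinder at (16, -1.5) contributes a regular 16-gon of circumradius 6.5 (area = (16/2)·6.500²·sin(360°/16) = 129.35 mm²); Merging all regions: the regions partially overlap — summed areas 216.41 mm² minus the doubly-counted overlap 39.69 mm² gives 176.72 mm² — area = 176.72 mm². So its area = 176.72 mm². Layer 27 (z = 6.75): the sphere: section is a regular 16-gon, circumradius = √(r²−h²) = √(6²−0.75²) = 5.953 (area = (16/2)·5.953²·sin(360°/16) = 108.49 mm²); the sphere at (12, 3): section is a regular 16-gon, circumradius = √(r²−h²) = √(12²−9.75²) = 6.996 (area = (16/2)·6.996²·sin(360°/16) = 149.82 mm²); the r=6.5 cylinder at (16, -1.5) gives a regular 16-gon of circumradius 6.5 (constant along its height) (area = (16/2)·6.500²·sin(360°/16) = 129.35 mm²); Taking the union: the regions partially overlap — summed areas 387.66 mm² minus the doubly-counted overlap 62.81 mm² gives 324.85 mm² — area = 324.85 mm². So its area = 324.85 mm². Layer 27 is larger (324.85 vs 176.72 mm²).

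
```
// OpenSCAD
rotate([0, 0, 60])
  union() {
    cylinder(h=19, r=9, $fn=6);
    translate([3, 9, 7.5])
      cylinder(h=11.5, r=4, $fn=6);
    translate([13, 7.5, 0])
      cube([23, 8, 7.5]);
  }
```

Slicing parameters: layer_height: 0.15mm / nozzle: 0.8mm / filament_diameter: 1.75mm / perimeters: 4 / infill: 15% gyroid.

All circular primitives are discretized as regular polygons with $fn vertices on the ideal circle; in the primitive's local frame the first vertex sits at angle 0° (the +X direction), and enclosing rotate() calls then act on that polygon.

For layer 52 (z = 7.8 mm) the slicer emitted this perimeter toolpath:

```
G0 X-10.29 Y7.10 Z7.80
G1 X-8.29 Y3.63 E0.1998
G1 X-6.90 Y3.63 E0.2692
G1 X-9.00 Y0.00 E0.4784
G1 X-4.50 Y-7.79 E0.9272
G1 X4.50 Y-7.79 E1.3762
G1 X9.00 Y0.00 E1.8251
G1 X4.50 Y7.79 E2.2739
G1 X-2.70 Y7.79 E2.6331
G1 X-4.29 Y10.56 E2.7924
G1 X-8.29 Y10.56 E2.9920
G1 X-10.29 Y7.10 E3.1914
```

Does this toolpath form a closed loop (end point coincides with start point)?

yes

Start point (G0): (-10.29, 7.10). End point (last G1): the path returns to the start — closed.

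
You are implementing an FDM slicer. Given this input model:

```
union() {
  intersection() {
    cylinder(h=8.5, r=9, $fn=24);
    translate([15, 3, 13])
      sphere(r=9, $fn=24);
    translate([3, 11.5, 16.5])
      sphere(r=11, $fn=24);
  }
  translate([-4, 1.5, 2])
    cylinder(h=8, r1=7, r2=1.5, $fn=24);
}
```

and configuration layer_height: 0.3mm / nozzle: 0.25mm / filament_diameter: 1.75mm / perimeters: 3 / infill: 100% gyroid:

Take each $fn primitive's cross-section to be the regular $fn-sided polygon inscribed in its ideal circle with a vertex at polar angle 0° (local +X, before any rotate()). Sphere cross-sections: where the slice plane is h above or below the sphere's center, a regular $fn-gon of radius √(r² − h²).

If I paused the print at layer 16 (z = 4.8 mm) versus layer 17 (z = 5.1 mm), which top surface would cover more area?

Layer 16 (z = 4.8): the r=9 cylinder gives a regular 24-gon of circumradius 9 (constant along its height) (area = (24/2)·9.000²·sin(360°/24) = 251.57 mm²); the r=9 sphere at (15, 3) slices to a regular 24-gon of circumradius 3.709 (√(r²−h²) with h=8.2 from center) (area = (24/2)·3.709²·sin(360°/24) = 42.74 mm²); the sphere at (3, 11.5) is absent (|z−center|=11.700 > r=11); Taking the intersection: at least one operand is absent at this height, so nothing remains; the cone at (-4, 1.5) (r1=7→r2=1.5) has section circumradius 5.075 here — a regular 24-gon (area = (24/2)·5.075²·sin(360°/24) = 79.99 mm²); Merging all regions: only the cone at (-4, 1.5) is present, so the union is just that shape — area = 79.99 mm². So its area = 79.99 mm². Layer 17 (z = 5.1): the r=9 cylinder contributes a regular 24-gon of circumradius 9 (area = (24/2)·9.000²·sin(360°/24) = 251.57 mm²); the r=9 sphere at (15, 3) slices to a regular 24-gon of circumradius 4.312 (√(r²−h²) with h=7.9 from center) (area = (24/2)·4.312²·sin(360°/24) = 57.74 mm²); the sphere at (3, 11.5) does not reach this height (|z−center|=11.400 > r=11); After intersecting: at least one operand is absent at this height, so nothing remains; the cone at (-4, 1.5) (r1=7→r2=1.5) has section circumradius 4.869 here — a regular 24-gon (area = (24/2)·4.869²·sin(360°/24) = 73.62 mm²); Merging all regions: only the cone at (-4, 1.5) is present, so the union is just that shape — area = 73.62 mm². So its area = 73.62 mm². Layer 16 is larger (79.99 vs 73.62 mm²).

layer 16 (z = 4.8 mm)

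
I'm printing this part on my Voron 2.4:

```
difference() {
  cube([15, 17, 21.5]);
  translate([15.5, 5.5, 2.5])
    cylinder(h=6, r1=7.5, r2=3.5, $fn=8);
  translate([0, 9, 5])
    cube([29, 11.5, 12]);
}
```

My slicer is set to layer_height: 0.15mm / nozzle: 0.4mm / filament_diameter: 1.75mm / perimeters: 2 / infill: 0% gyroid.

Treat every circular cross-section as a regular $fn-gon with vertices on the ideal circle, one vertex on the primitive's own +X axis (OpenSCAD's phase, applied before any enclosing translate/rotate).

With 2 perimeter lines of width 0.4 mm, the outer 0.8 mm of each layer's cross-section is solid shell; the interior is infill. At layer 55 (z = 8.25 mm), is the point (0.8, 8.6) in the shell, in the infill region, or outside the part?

shell

At z = 8.25 mm: the cube is present — its section is the full 15×17 rectangle; the cone at (15.5, 5.5) contributes a regular 8-gon of circumradius 3.667 (interpolated between r1=7.5 and r2=3.5 at t=0.958); the 29×11.5 cube at (0, 9) contributes its full rectangle; Taking the first minus the rest: starting from the 15×17 cube, the cone at (15.5, 5.5) partially overlaps it — only the 15.45 mm² overlap (of its 38.03 mm²) is removed, clipping the outline; the 29×11.5 cube at (0, 9) partially overlaps it — only the 120.00 mm² overlap (of its 333.50 mm²) is removed, clipping the outline — 1 connected region. Overall, the cross-section is a single solid region. The nearest boundary edge runs (0.00, 9.00)→(15.00, 9.00); distance from the point to it = 0.40 mm. The point is inside the cross-section, 0.40 mm from the nearest boundary — within the 0.8 mm shell band (2 × 0.4).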